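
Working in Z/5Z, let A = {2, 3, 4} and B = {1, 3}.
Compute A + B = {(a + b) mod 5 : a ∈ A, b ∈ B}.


Work in Z/5Z: reduce every sum a + b modulo 5.
Enumerate all 6 pairs:
a = 2: 2+1=3, 2+3=0
a = 3: 3+1=4, 3+3=1
a = 4: 4+1=0, 4+3=2
Distinct residues collected: {0, 1, 2, 3, 4}
|A + B| = 5 (out of 5 total residues).

A + B = {0, 1, 2, 3, 4}


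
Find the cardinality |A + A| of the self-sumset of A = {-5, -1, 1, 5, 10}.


A + A = {a + a' : a, a' ∈ A}; |A| = 5.
General bounds: 2|A| - 1 ≤ |A + A| ≤ |A|(|A|+1)/2, i.e. 9 ≤ |A + A| ≤ 15.
Lower bound 2|A|-1 is attained iff A is an arithmetic progression.
Enumerate sums a + a' for a ≤ a' (symmetric, so this suffices):
a = -5: -5+-5=-10, -5+-1=-6, -5+1=-4, -5+5=0, -5+10=5
a = -1: -1+-1=-2, -1+1=0, -1+5=4, -1+10=9
a = 1: 1+1=2, 1+5=6, 1+10=11
a = 5: 5+5=10, 5+10=15
a = 10: 10+10=20
Distinct sums: {-10, -6, -4, -2, 0, 2, 4, 5, 6, 9, 10, 11, 15, 20}
|A + A| = 14

|A + A| = 14


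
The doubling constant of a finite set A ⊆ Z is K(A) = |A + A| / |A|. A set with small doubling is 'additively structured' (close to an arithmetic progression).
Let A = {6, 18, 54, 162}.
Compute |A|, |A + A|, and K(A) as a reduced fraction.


|A| = 4.
Compute A + A by enumerating all 16 pairs.
A + A = {12, 24, 36, 60, 72, 108, 168, 180, 216, 324}, so |A + A| = 10.
K = |A + A| / |A| = 10/4 = 5/2 ≈ 2.5000.
Reference: AP of size 4 gives K = 7/4 ≈ 1.7500; a fully generic set of size 4 gives K ≈ 2.5000.

|A| = 4, |A + A| = 10, K = 10/4 = 5/2.


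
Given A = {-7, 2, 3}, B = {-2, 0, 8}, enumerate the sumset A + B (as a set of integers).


A + B = {a + b : a ∈ A, b ∈ B}.
Enumerate all |A|·|B| = 3·3 = 9 pairs (a, b) and collect distinct sums.
a = -7: -7+-2=-9, -7+0=-7, -7+8=1
a = 2: 2+-2=0, 2+0=2, 2+8=10
a = 3: 3+-2=1, 3+0=3, 3+8=11
Collecting distinct sums: A + B = {-9, -7, 0, 1, 2, 3, 10, 11}
|A + B| = 8

A + B = {-9, -7, 0, 1, 2, 3, 10, 11}


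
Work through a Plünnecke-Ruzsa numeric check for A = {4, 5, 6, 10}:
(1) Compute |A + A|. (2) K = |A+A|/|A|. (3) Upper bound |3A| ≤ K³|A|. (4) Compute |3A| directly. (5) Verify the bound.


|A| = 4.
Step 1: Compute A + A by enumerating all 16 pairs.
A + A = {8, 9, 10, 11, 12, 14, 15, 16, 20}, so |A + A| = 9.
Step 2: Doubling constant K = |A + A|/|A| = 9/4 = 9/4 ≈ 2.2500.
Step 3: Plünnecke-Ruzsa gives |3A| ≤ K³·|A| = (2.2500)³ · 4 ≈ 45.5625.
Step 4: Compute 3A = A + A + A directly by enumerating all triples (a,b,c) ∈ A³; |3A| = 15.
Step 5: Check 15 ≤ 45.5625? Yes ✓.

K = 9/4, Plünnecke-Ruzsa bound K³|A| ≈ 45.5625, |3A| = 15, inequality holds.


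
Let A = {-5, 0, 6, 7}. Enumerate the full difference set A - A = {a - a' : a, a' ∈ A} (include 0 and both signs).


A - A = {a - a' : a, a' ∈ A}.
Compute a - a' for each ordered pair (a, a'):
a = -5: -5--5=0, -5-0=-5, -5-6=-11, -5-7=-12
a = 0: 0--5=5, 0-0=0, 0-6=-6, 0-7=-7
a = 6: 6--5=11, 6-0=6, 6-6=0, 6-7=-1
a = 7: 7--5=12, 7-0=7, 7-6=1, 7-7=0
Collecting distinct values (and noting 0 appears from a-a):
A - A = {-12, -11, -7, -6, -5, -1, 0, 1, 5, 6, 7, 11, 12}
|A - A| = 13

A - A = {-12, -11, -7, -6, -5, -1, 0, 1, 5, 6, 7, 11, 12}


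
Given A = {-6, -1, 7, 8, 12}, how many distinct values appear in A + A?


A + A = {a + a' : a, a' ∈ A}; |A| = 5.
General bounds: 2|A| - 1 ≤ |A + A| ≤ |A|(|A|+1)/2, i.e. 9 ≤ |A + A| ≤ 15.
Lower bound 2|A|-1 is attained iff A is an arithmetic progression.
Enumerate sums a + a' for a ≤ a' (symmetric, so this suffices):
a = -6: -6+-6=-12, -6+-1=-7, -6+7=1, -6+8=2, -6+12=6
a = -1: -1+-1=-2, -1+7=6, -1+8=7, -1+12=11
a = 7: 7+7=14, 7+8=15, 7+12=19
a = 8: 8+8=16, 8+12=20
a = 12: 12+12=24
Distinct sums: {-12, -7, -2, 1, 2, 6, 7, 11, 14, 15, 16, 19, 20, 24}
|A + A| = 14

|A + A| = 14


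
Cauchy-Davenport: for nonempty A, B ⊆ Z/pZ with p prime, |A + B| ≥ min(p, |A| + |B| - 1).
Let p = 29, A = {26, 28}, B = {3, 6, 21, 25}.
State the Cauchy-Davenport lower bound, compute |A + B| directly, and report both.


Cauchy-Davenport: |A + B| ≥ min(p, |A| + |B| - 1) for A, B nonempty in Z/pZ.
|A| = 2, |B| = 4, p = 29.
CD lower bound = min(29, 2 + 4 - 1) = min(29, 5) = 5.
Compute A + B mod 29 directly:
a = 26: 26+3=0, 26+6=3, 26+21=18, 26+25=22
a = 28: 28+3=2, 28+6=5, 28+21=20, 28+25=24
A + B = {0, 2, 3, 5, 18, 20, 22, 24}, so |A + B| = 8.
Verify: 8 ≥ 5? Yes ✓.

CD lower bound = 5, actual |A + B| = 8.


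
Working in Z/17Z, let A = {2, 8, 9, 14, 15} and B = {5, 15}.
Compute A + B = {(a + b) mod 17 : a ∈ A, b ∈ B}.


Work in Z/17Z: reduce every sum a + b modulo 17.
Enumerate all 10 pairs:
a = 2: 2+5=7, 2+15=0
a = 8: 8+5=13, 8+15=6
a = 9: 9+5=14, 9+15=7
a = 14: 14+5=2, 14+15=12
a = 15: 15+5=3, 15+15=13
Distinct residues collected: {0, 2, 3, 6, 7, 12, 13, 14}
|A + B| = 8 (out of 17 total residues).

A + B = {0, 2, 3, 6, 7, 12, 13, 14}


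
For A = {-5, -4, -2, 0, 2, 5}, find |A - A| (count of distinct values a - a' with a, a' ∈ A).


A - A = {a - a' : a, a' ∈ A}; |A| = 6.
Bounds: 2|A|-1 ≤ |A - A| ≤ |A|² - |A| + 1, i.e. 11 ≤ |A - A| ≤ 31.
Note: 0 ∈ A - A always (from a - a). The set is symmetric: if d ∈ A - A then -d ∈ A - A.
Enumerate nonzero differences d = a - a' with a > a' (then include -d):
Positive differences: {1, 2, 3, 4, 5, 6, 7, 9, 10}
Full difference set: {0} ∪ (positive diffs) ∪ (negative diffs).
|A - A| = 1 + 2·9 = 19 (matches direct enumeration: 19).

|A - A| = 19


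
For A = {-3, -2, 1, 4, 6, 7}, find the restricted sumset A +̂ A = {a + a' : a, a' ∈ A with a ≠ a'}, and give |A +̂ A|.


Restricted sumset: A +̂ A = {a + a' : a ∈ A, a' ∈ A, a ≠ a'}.
Equivalently, take A + A and drop any sum 2a that is achievable ONLY as a + a for a ∈ A (i.e. sums representable only with equal summands).
Enumerate pairs (a, a') with a < a' (symmetric, so each unordered pair gives one sum; this covers all a ≠ a'):
  -3 + -2 = -5
  -3 + 1 = -2
  -3 + 4 = 1
  -3 + 6 = 3
  -3 + 7 = 4
  -2 + 1 = -1
  -2 + 4 = 2
  -2 + 6 = 4
  -2 + 7 = 5
  1 + 4 = 5
  1 + 6 = 7
  1 + 7 = 8
  4 + 6 = 10
  4 + 7 = 11
  6 + 7 = 13
Collected distinct sums: {-5, -2, -1, 1, 2, 3, 4, 5, 7, 8, 10, 11, 13}
|A +̂ A| = 13
(Reference bound: |A +̂ A| ≥ 2|A| - 3 for |A| ≥ 2, with |A| = 6 giving ≥ 9.)

|A +̂ A| = 13


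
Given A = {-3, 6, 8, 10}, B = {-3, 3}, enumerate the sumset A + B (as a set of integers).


A + B = {a + b : a ∈ A, b ∈ B}.
Enumerate all |A|·|B| = 4·2 = 8 pairs (a, b) and collect distinct sums.
a = -3: -3+-3=-6, -3+3=0
a = 6: 6+-3=3, 6+3=9
a = 8: 8+-3=5, 8+3=11
a = 10: 10+-3=7, 10+3=13
Collecting distinct sums: A + B = {-6, 0, 3, 5, 7, 9, 11, 13}
|A + B| = 8

A + B = {-6, 0, 3, 5, 7, 9, 11, 13}


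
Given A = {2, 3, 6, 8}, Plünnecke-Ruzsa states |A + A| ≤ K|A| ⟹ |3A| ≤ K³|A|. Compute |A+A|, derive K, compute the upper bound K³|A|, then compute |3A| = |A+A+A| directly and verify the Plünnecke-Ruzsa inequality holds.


|A| = 4.
Step 1: Compute A + A by enumerating all 16 pairs.
A + A = {4, 5, 6, 8, 9, 10, 11, 12, 14, 16}, so |A + A| = 10.
Step 2: Doubling constant K = |A + A|/|A| = 10/4 = 10/4 ≈ 2.5000.
Step 3: Plünnecke-Ruzsa gives |3A| ≤ K³·|A| = (2.5000)³ · 4 ≈ 62.5000.
Step 4: Compute 3A = A + A + A directly by enumerating all triples (a,b,c) ∈ A³; |3A| = 17.
Step 5: Check 17 ≤ 62.5000? Yes ✓.

K = 10/4, Plünnecke-Ruzsa bound K³|A| ≈ 62.5000, |3A| = 17, inequality holds.


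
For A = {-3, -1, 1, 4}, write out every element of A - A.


A - A = {a - a' : a, a' ∈ A}.
Compute a - a' for each ordered pair (a, a'):
a = -3: -3--3=0, -3--1=-2, -3-1=-4, -3-4=-7
a = -1: -1--3=2, -1--1=0, -1-1=-2, -1-4=-5
a = 1: 1--3=4, 1--1=2, 1-1=0, 1-4=-3
a = 4: 4--3=7, 4--1=5, 4-1=3, 4-4=0
Collecting distinct values (and noting 0 appears from a-a):
A - A = {-7, -5, -4, -3, -2, 0, 2, 3, 4, 5, 7}
|A - A| = 11

A - A = {-7, -5, -4, -3, -2, 0, 2, 3, 4, 5, 7}


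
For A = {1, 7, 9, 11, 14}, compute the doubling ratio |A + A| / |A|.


|A| = 5.
Compute A + A by enumerating all 25 pairs.
A + A = {2, 8, 10, 12, 14, 15, 16, 18, 20, 21, 22, 23, 25, 28}, so |A + A| = 14.
K = |A + A| / |A| = 14/5 (already in lowest terms) ≈ 2.8000.
Reference: AP of size 5 gives K = 9/5 ≈ 1.8000; a fully generic set of size 5 gives K ≈ 3.0000.

|A| = 5, |A + A| = 14, K = 14/5.


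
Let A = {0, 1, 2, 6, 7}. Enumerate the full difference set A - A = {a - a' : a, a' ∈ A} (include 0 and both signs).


A - A = {a - a' : a, a' ∈ A}.
Compute a - a' for each ordered pair (a, a'):
a = 0: 0-0=0, 0-1=-1, 0-2=-2, 0-6=-6, 0-7=-7
a = 1: 1-0=1, 1-1=0, 1-2=-1, 1-6=-5, 1-7=-6
a = 2: 2-0=2, 2-1=1, 2-2=0, 2-6=-4, 2-7=-5
a = 6: 6-0=6, 6-1=5, 6-2=4, 6-6=0, 6-7=-1
a = 7: 7-0=7, 7-1=6, 7-2=5, 7-6=1, 7-7=0
Collecting distinct values (and noting 0 appears from a-a):
A - A = {-7, -6, -5, -4, -2, -1, 0, 1, 2, 4, 5, 6, 7}
|A - A| = 13

A - A = {-7, -6, -5, -4, -2, -1, 0, 1, 2, 4, 5, 6, 7}


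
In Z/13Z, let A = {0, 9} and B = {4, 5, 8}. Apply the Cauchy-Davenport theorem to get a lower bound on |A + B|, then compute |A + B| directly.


Cauchy-Davenport: |A + B| ≥ min(p, |A| + |B| - 1) for A, B nonempty in Z/pZ.
|A| = 2, |B| = 3, p = 13.
CD lower bound = min(13, 2 + 3 - 1) = min(13, 4) = 4.
Compute A + B mod 13 directly:
a = 0: 0+4=4, 0+5=5, 0+8=8
a = 9: 9+4=0, 9+5=1, 9+8=4
A + B = {0, 1, 4, 5, 8}, so |A + B| = 5.
Verify: 5 ≥ 4? Yes ✓.

CD lower bound = 4, actual |A + B| = 5.


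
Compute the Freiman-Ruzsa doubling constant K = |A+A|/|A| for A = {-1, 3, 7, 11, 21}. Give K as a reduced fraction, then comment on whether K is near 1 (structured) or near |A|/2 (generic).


|A| = 5.
Compute A + A by enumerating all 25 pairs.
A + A = {-2, 2, 6, 10, 14, 18, 20, 22, 24, 28, 32, 42}, so |A + A| = 12.
K = |A + A| / |A| = 12/5 (already in lowest terms) ≈ 2.4000.
Reference: AP of size 5 gives K = 9/5 ≈ 1.8000; a fully generic set of size 5 gives K ≈ 3.0000.

|A| = 5, |A + A| = 12, K = 12/5.


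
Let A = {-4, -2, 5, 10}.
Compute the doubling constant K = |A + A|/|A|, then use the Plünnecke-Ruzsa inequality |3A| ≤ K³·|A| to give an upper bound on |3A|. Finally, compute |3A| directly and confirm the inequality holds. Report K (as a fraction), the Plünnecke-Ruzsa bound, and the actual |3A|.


|A| = 4.
Step 1: Compute A + A by enumerating all 16 pairs.
A + A = {-8, -6, -4, 1, 3, 6, 8, 10, 15, 20}, so |A + A| = 10.
Step 2: Doubling constant K = |A + A|/|A| = 10/4 = 10/4 ≈ 2.5000.
Step 3: Plünnecke-Ruzsa gives |3A| ≤ K³·|A| = (2.5000)³ · 4 ≈ 62.5000.
Step 4: Compute 3A = A + A + A directly by enumerating all triples (a,b,c) ∈ A³; |3A| = 19.
Step 5: Check 19 ≤ 62.5000? Yes ✓.

K = 10/4, Plünnecke-Ruzsa bound K³|A| ≈ 62.5000, |3A| = 19, inequality holds.


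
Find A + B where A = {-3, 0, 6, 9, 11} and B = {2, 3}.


A + B = {a + b : a ∈ A, b ∈ B}.
Enumerate all |A|·|B| = 5·2 = 10 pairs (a, b) and collect distinct sums.
a = -3: -3+2=-1, -3+3=0
a = 0: 0+2=2, 0+3=3
a = 6: 6+2=8, 6+3=9
a = 9: 9+2=11, 9+3=12
a = 11: 11+2=13, 11+3=14
Collecting distinct sums: A + B = {-1, 0, 2, 3, 8, 9, 11, 12, 13, 14}
|A + B| = 10

A + B = {-1, 0, 2, 3, 8, 9, 11, 12, 13, 14}


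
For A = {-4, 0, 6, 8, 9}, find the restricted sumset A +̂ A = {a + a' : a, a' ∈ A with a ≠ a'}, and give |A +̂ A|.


Restricted sumset: A +̂ A = {a + a' : a ∈ A, a' ∈ A, a ≠ a'}.
Equivalently, take A + A and drop any sum 2a that is achievable ONLY as a + a for a ∈ A (i.e. sums representable only with equal summands).
Enumerate pairs (a, a') with a < a' (symmetric, so each unordered pair gives one sum; this covers all a ≠ a'):
  -4 + 0 = -4
  -4 + 6 = 2
  -4 + 8 = 4
  -4 + 9 = 5
  0 + 6 = 6
  0 + 8 = 8
  0 + 9 = 9
  6 + 8 = 14
  6 + 9 = 15
  8 + 9 = 17
Collected distinct sums: {-4, 2, 4, 5, 6, 8, 9, 14, 15, 17}
|A +̂ A| = 10
(Reference bound: |A +̂ A| ≥ 2|A| - 3 for |A| ≥ 2, with |A| = 5 giving ≥ 7.)

|A +̂ A| = 10


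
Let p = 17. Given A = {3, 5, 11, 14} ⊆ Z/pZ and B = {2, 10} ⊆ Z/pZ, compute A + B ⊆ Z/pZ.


Work in Z/17Z: reduce every sum a + b modulo 17.
Enumerate all 8 pairs:
a = 3: 3+2=5, 3+10=13
a = 5: 5+2=7, 5+10=15
a = 11: 11+2=13, 11+10=4
a = 14: 14+2=16, 14+10=7
Distinct residues collected: {4, 5, 7, 13, 15, 16}
|A + B| = 6 (out of 17 total residues).

A + B = {4, 5, 7, 13, 15, 16}


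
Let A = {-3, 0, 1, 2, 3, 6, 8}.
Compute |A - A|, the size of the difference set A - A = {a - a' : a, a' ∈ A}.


A - A = {a - a' : a, a' ∈ A}; |A| = 7.
Bounds: 2|A|-1 ≤ |A - A| ≤ |A|² - |A| + 1, i.e. 13 ≤ |A - A| ≤ 43.
Note: 0 ∈ A - A always (from a - a). The set is symmetric: if d ∈ A - A then -d ∈ A - A.
Enumerate nonzero differences d = a - a' with a > a' (then include -d):
Positive differences: {1, 2, 3, 4, 5, 6, 7, 8, 9, 11}
Full difference set: {0} ∪ (positive diffs) ∪ (negative diffs).
|A - A| = 1 + 2·10 = 21 (matches direct enumeration: 21).

|A - A| = 21


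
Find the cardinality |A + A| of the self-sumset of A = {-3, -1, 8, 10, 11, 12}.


A + A = {a + a' : a, a' ∈ A}; |A| = 6.
General bounds: 2|A| - 1 ≤ |A + A| ≤ |A|(|A|+1)/2, i.e. 11 ≤ |A + A| ≤ 21.
Lower bound 2|A|-1 is attained iff A is an arithmetic progression.
Enumerate sums a + a' for a ≤ a' (symmetric, so this suffices):
a = -3: -3+-3=-6, -3+-1=-4, -3+8=5, -3+10=7, -3+11=8, -3+12=9
a = -1: -1+-1=-2, -1+8=7, -1+10=9, -1+11=10, -1+12=11
a = 8: 8+8=16, 8+10=18, 8+11=19, 8+12=20
a = 10: 10+10=20, 10+11=21, 10+12=22
a = 11: 11+11=22, 11+12=23
a = 12: 12+12=24
Distinct sums: {-6, -4, -2, 5, 7, 8, 9, 10, 11, 16, 18, 19, 20, 21, 22, 23, 24}
|A + A| = 17

|A + A| = 17


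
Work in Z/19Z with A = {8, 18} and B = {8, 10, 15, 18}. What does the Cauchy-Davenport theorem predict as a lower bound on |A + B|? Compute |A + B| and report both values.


Cauchy-Davenport: |A + B| ≥ min(p, |A| + |B| - 1) for A, B nonempty in Z/pZ.
|A| = 2, |B| = 4, p = 19.
CD lower bound = min(19, 2 + 4 - 1) = min(19, 5) = 5.
Compute A + B mod 19 directly:
a = 8: 8+8=16, 8+10=18, 8+15=4, 8+18=7
a = 18: 18+8=7, 18+10=9, 18+15=14, 18+18=17
A + B = {4, 7, 9, 14, 16, 17, 18}, so |A + B| = 7.
Verify: 7 ≥ 5? Yes ✓.

CD lower bound = 5, actual |A + B| = 7.


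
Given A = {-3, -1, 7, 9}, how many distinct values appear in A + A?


A + A = {a + a' : a, a' ∈ A}; |A| = 4.
General bounds: 2|A| - 1 ≤ |A + A| ≤ |A|(|A|+1)/2, i.e. 7 ≤ |A + A| ≤ 10.
Lower bound 2|A|-1 is attained iff A is an arithmetic progression.
Enumerate sums a + a' for a ≤ a' (symmetric, so this suffices):
a = -3: -3+-3=-6, -3+-1=-4, -3+7=4, -3+9=6
a = -1: -1+-1=-2, -1+7=6, -1+9=8
a = 7: 7+7=14, 7+9=16
a = 9: 9+9=18
Distinct sums: {-6, -4, -2, 4, 6, 8, 14, 16, 18}
|A + A| = 9

|A + A| = 9


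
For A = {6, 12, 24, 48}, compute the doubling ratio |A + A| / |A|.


|A| = 4.
Compute A + A by enumerating all 16 pairs.
A + A = {12, 18, 24, 30, 36, 48, 54, 60, 72, 96}, so |A + A| = 10.
K = |A + A| / |A| = 10/4 = 5/2 ≈ 2.5000.
Reference: AP of size 4 gives K = 7/4 ≈ 1.7500; a fully generic set of size 4 gives K ≈ 2.5000.

|A| = 4, |A + A| = 10, K = 10/4 = 5/2.


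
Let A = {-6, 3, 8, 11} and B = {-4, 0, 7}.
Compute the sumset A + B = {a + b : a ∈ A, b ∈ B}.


A + B = {a + b : a ∈ A, b ∈ B}.
Enumerate all |A|·|B| = 4·3 = 12 pairs (a, b) and collect distinct sums.
a = -6: -6+-4=-10, -6+0=-6, -6+7=1
a = 3: 3+-4=-1, 3+0=3, 3+7=10
a = 8: 8+-4=4, 8+0=8, 8+7=15
a = 11: 11+-4=7, 11+0=11, 11+7=18
Collecting distinct sums: A + B = {-10, -6, -1, 1, 3, 4, 7, 8, 10, 11, 15, 18}
|A + B| = 12

A + B = {-10, -6, -1, 1, 3, 4, 7, 8, 10, 11, 15, 18}


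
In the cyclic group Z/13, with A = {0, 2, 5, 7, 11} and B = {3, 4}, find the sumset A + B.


Work in Z/13Z: reduce every sum a + b modulo 13.
Enumerate all 10 pairs:
a = 0: 0+3=3, 0+4=4
a = 2: 2+3=5, 2+4=6
a = 5: 5+3=8, 5+4=9
a = 7: 7+3=10, 7+4=11
a = 11: 11+3=1, 11+4=2
Distinct residues collected: {1, 2, 3, 4, 5, 6, 8, 9, 10, 11}
|A + B| = 10 (out of 13 total residues).

A + B = {1, 2, 3, 4, 5, 6, 8, 9, 10, 11}


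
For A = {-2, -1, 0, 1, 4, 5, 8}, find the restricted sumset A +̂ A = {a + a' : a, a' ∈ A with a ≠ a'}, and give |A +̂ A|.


Restricted sumset: A +̂ A = {a + a' : a ∈ A, a' ∈ A, a ≠ a'}.
Equivalently, take A + A and drop any sum 2a that is achievable ONLY as a + a for a ∈ A (i.e. sums representable only with equal summands).
Enumerate pairs (a, a') with a < a' (symmetric, so each unordered pair gives one sum; this covers all a ≠ a'):
  -2 + -1 = -3
  -2 + 0 = -2
  -2 + 1 = -1
  -2 + 4 = 2
  -2 + 5 = 3
  -2 + 8 = 6
  -1 + 0 = -1
  -1 + 1 = 0
  -1 + 4 = 3
  -1 + 5 = 4
  -1 + 8 = 7
  0 + 1 = 1
  0 + 4 = 4
  0 + 5 = 5
  0 + 8 = 8
  1 + 4 = 5
  1 + 5 = 6
  1 + 8 = 9
  4 + 5 = 9
  4 + 8 = 12
  5 + 8 = 13
Collected distinct sums: {-3, -2, -1, 0, 1, 2, 3, 4, 5, 6, 7, 8, 9, 12, 13}
|A +̂ A| = 15
(Reference bound: |A +̂ A| ≥ 2|A| - 3 for |A| ≥ 2, with |A| = 7 giving ≥ 11.)

|A +̂ A| = 15


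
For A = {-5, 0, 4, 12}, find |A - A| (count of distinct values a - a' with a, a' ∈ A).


A - A = {a - a' : a, a' ∈ A}; |A| = 4.
Bounds: 2|A|-1 ≤ |A - A| ≤ |A|² - |A| + 1, i.e. 7 ≤ |A - A| ≤ 13.
Note: 0 ∈ A - A always (from a - a). The set is symmetric: if d ∈ A - A then -d ∈ A - A.
Enumerate nonzero differences d = a - a' with a > a' (then include -d):
Positive differences: {4, 5, 8, 9, 12, 17}
Full difference set: {0} ∪ (positive diffs) ∪ (negative diffs).
|A - A| = 1 + 2·6 = 13 (matches direct enumeration: 13).

|A - A| = 13


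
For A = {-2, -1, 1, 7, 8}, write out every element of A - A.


A - A = {a - a' : a, a' ∈ A}.
Compute a - a' for each ordered pair (a, a'):
a = -2: -2--2=0, -2--1=-1, -2-1=-3, -2-7=-9, -2-8=-10
a = -1: -1--2=1, -1--1=0, -1-1=-2, -1-7=-8, -1-8=-9
a = 1: 1--2=3, 1--1=2, 1-1=0, 1-7=-6, 1-8=-7
a = 7: 7--2=9, 7--1=8, 7-1=6, 7-7=0, 7-8=-1
a = 8: 8--2=10, 8--1=9, 8-1=7, 8-7=1, 8-8=0
Collecting distinct values (and noting 0 appears from a-a):
A - A = {-10, -9, -8, -7, -6, -3, -2, -1, 0, 1, 2, 3, 6, 7, 8, 9, 10}
|A - A| = 17

A - A = {-10, -9, -8, -7, -6, -3, -2, -1, 0, 1, 2, 3, 6, 7, 8, 9, 10}


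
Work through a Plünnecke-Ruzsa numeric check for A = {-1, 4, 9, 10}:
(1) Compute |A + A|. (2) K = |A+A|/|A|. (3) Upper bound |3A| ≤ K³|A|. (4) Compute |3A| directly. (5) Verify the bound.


|A| = 4.
Step 1: Compute A + A by enumerating all 16 pairs.
A + A = {-2, 3, 8, 9, 13, 14, 18, 19, 20}, so |A + A| = 9.
Step 2: Doubling constant K = |A + A|/|A| = 9/4 = 9/4 ≈ 2.2500.
Step 3: Plünnecke-Ruzsa gives |3A| ≤ K³·|A| = (2.2500)³ · 4 ≈ 45.5625.
Step 4: Compute 3A = A + A + A directly by enumerating all triples (a,b,c) ∈ A³; |3A| = 16.
Step 5: Check 16 ≤ 45.5625? Yes ✓.

K = 9/4, Plünnecke-Ruzsa bound K³|A| ≈ 45.5625, |3A| = 16, inequality holds.


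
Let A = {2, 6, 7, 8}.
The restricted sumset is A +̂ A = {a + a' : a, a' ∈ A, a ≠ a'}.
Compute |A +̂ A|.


Restricted sumset: A +̂ A = {a + a' : a ∈ A, a' ∈ A, a ≠ a'}.
Equivalently, take A + A and drop any sum 2a that is achievable ONLY as a + a for a ∈ A (i.e. sums representable only with equal summands).
Enumerate pairs (a, a') with a < a' (symmetric, so each unordered pair gives one sum; this covers all a ≠ a'):
  2 + 6 = 8
  2 + 7 = 9
  2 + 8 = 10
  6 + 7 = 13
  6 + 8 = 14
  7 + 8 = 15
Collected distinct sums: {8, 9, 10, 13, 14, 15}
|A +̂ A| = 6
(Reference bound: |A +̂ A| ≥ 2|A| - 3 for |A| ≥ 2, with |A| = 4 giving ≥ 5.)

|A +̂ A| = 6


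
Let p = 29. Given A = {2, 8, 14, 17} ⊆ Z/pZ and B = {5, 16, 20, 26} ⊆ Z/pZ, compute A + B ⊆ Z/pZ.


Work in Z/29Z: reduce every sum a + b modulo 29.
Enumerate all 16 pairs:
a = 2: 2+5=7, 2+16=18, 2+20=22, 2+26=28
a = 8: 8+5=13, 8+16=24, 8+20=28, 8+26=5
a = 14: 14+5=19, 14+16=1, 14+20=5, 14+26=11
a = 17: 17+5=22, 17+16=4, 17+20=8, 17+26=14
Distinct residues collected: {1, 4, 5, 7, 8, 11, 13, 14, 18, 19, 22, 24, 28}
|A + B| = 13 (out of 29 total residues).

A + B = {1, 4, 5, 7, 8, 11, 13, 14, 18, 19, 22, 24, 28}


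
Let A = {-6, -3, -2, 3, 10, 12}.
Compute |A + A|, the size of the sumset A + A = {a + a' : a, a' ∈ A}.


A + A = {a + a' : a, a' ∈ A}; |A| = 6.
General bounds: 2|A| - 1 ≤ |A + A| ≤ |A|(|A|+1)/2, i.e. 11 ≤ |A + A| ≤ 21.
Lower bound 2|A|-1 is attained iff A is an arithmetic progression.
Enumerate sums a + a' for a ≤ a' (symmetric, so this suffices):
a = -6: -6+-6=-12, -6+-3=-9, -6+-2=-8, -6+3=-3, -6+10=4, -6+12=6
a = -3: -3+-3=-6, -3+-2=-5, -3+3=0, -3+10=7, -3+12=9
a = -2: -2+-2=-4, -2+3=1, -2+10=8, -2+12=10
a = 3: 3+3=6, 3+10=13, 3+12=15
a = 10: 10+10=20, 10+12=22
a = 12: 12+12=24
Distinct sums: {-12, -9, -8, -6, -5, -4, -3, 0, 1, 4, 6, 7, 8, 9, 10, 13, 15, 20, 22, 24}
|A + A| = 20

|A + A| = 20


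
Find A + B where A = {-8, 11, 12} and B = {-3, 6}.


A + B = {a + b : a ∈ A, b ∈ B}.
Enumerate all |A|·|B| = 3·2 = 6 pairs (a, b) and collect distinct sums.
a = -8: -8+-3=-11, -8+6=-2
a = 11: 11+-3=8, 11+6=17
a = 12: 12+-3=9, 12+6=18
Collecting distinct sums: A + B = {-11, -2, 8, 9, 17, 18}
|A + B| = 6

A + B = {-11, -2, 8, 9, 17, 18}


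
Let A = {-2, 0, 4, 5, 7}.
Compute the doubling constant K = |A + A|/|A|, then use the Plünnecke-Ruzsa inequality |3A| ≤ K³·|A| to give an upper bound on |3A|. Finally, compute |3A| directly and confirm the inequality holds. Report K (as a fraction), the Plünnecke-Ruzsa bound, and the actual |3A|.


|A| = 5.
Step 1: Compute A + A by enumerating all 25 pairs.
A + A = {-4, -2, 0, 2, 3, 4, 5, 7, 8, 9, 10, 11, 12, 14}, so |A + A| = 14.
Step 2: Doubling constant K = |A + A|/|A| = 14/5 = 14/5 ≈ 2.8000.
Step 3: Plünnecke-Ruzsa gives |3A| ≤ K³·|A| = (2.8000)³ · 5 ≈ 109.7600.
Step 4: Compute 3A = A + A + A directly by enumerating all triples (a,b,c) ∈ A³; |3A| = 24.
Step 5: Check 24 ≤ 109.7600? Yes ✓.

K = 14/5, Plünnecke-Ruzsa bound K³|A| ≈ 109.7600, |3A| = 24, inequality holds.


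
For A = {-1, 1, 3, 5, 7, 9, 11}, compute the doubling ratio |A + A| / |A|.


|A| = 7.
Compute A + A by enumerating all 49 pairs.
A + A = {-2, 0, 2, 4, 6, 8, 10, 12, 14, 16, 18, 20, 22}, so |A + A| = 13.
K = |A + A| / |A| = 13/7 (already in lowest terms) ≈ 1.8571.
Reference: AP of size 7 gives K = 13/7 ≈ 1.8571; a fully generic set of size 7 gives K ≈ 4.0000.

|A| = 7, |A + A| = 13, K = 13/7.


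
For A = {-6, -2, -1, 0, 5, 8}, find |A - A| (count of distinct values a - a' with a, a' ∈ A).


A - A = {a - a' : a, a' ∈ A}; |A| = 6.
Bounds: 2|A|-1 ≤ |A - A| ≤ |A|² - |A| + 1, i.e. 11 ≤ |A - A| ≤ 31.
Note: 0 ∈ A - A always (from a - a). The set is symmetric: if d ∈ A - A then -d ∈ A - A.
Enumerate nonzero differences d = a - a' with a > a' (then include -d):
Positive differences: {1, 2, 3, 4, 5, 6, 7, 8, 9, 10, 11, 14}
Full difference set: {0} ∪ (positive diffs) ∪ (negative diffs).
|A - A| = 1 + 2·12 = 25 (matches direct enumeration: 25).

|A - A| = 25


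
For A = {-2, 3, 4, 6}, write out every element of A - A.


A - A = {a - a' : a, a' ∈ A}.
Compute a - a' for each ordered pair (a, a'):
a = -2: -2--2=0, -2-3=-5, -2-4=-6, -2-6=-8
a = 3: 3--2=5, 3-3=0, 3-4=-1, 3-6=-3
a = 4: 4--2=6, 4-3=1, 4-4=0, 4-6=-2
a = 6: 6--2=8, 6-3=3, 6-4=2, 6-6=0
Collecting distinct values (and noting 0 appears from a-a):
A - A = {-8, -6, -5, -3, -2, -1, 0, 1, 2, 3, 5, 6, 8}
|A - A| = 13

A - A = {-8, -6, -5, -3, -2, -1, 0, 1, 2, 3, 5, 6, 8}


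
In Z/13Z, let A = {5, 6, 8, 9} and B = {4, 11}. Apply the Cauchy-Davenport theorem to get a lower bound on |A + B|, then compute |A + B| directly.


Cauchy-Davenport: |A + B| ≥ min(p, |A| + |B| - 1) for A, B nonempty in Z/pZ.
|A| = 4, |B| = 2, p = 13.
CD lower bound = min(13, 4 + 2 - 1) = min(13, 5) = 5.
Compute A + B mod 13 directly:
a = 5: 5+4=9, 5+11=3
a = 6: 6+4=10, 6+11=4
a = 8: 8+4=12, 8+11=6
a = 9: 9+4=0, 9+11=7
A + B = {0, 3, 4, 6, 7, 9, 10, 12}, so |A + B| = 8.
Verify: 8 ≥ 5? Yes ✓.

CD lower bound = 5, actual |A + B| = 8.


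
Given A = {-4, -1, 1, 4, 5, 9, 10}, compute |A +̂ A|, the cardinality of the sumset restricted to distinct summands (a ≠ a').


Restricted sumset: A +̂ A = {a + a' : a ∈ A, a' ∈ A, a ≠ a'}.
Equivalently, take A + A and drop any sum 2a that is achievable ONLY as a + a for a ∈ A (i.e. sums representable only with equal summands).
Enumerate pairs (a, a') with a < a' (symmetric, so each unordered pair gives one sum; this covers all a ≠ a'):
  -4 + -1 = -5
  -4 + 1 = -3
  -4 + 4 = 0
  -4 + 5 = 1
  -4 + 9 = 5
  -4 + 10 = 6
  -1 + 1 = 0
  -1 + 4 = 3
  -1 + 5 = 4
  -1 + 9 = 8
  -1 + 10 = 9
  1 + 4 = 5
  1 + 5 = 6
  1 + 9 = 10
  1 + 10 = 11
  4 + 5 = 9
  4 + 9 = 13
  4 + 10 = 14
  5 + 9 = 14
  5 + 10 = 15
  9 + 10 = 19
Collected distinct sums: {-5, -3, 0, 1, 3, 4, 5, 6, 8, 9, 10, 11, 13, 14, 15, 19}
|A +̂ A| = 16
(Reference bound: |A +̂ A| ≥ 2|A| - 3 for |A| ≥ 2, with |A| = 7 giving ≥ 11.)

|A +̂ A| = 16


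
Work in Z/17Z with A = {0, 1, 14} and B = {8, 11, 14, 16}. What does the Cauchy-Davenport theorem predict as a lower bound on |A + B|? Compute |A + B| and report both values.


Cauchy-Davenport: |A + B| ≥ min(p, |A| + |B| - 1) for A, B nonempty in Z/pZ.
|A| = 3, |B| = 4, p = 17.
CD lower bound = min(17, 3 + 4 - 1) = min(17, 6) = 6.
Compute A + B mod 17 directly:
a = 0: 0+8=8, 0+11=11, 0+14=14, 0+16=16
a = 1: 1+8=9, 1+11=12, 1+14=15, 1+16=0
a = 14: 14+8=5, 14+11=8, 14+14=11, 14+16=13
A + B = {0, 5, 8, 9, 11, 12, 13, 14, 15, 16}, so |A + B| = 10.
Verify: 10 ≥ 6? Yes ✓.

CD lower bound = 6, actual |A + B| = 10.


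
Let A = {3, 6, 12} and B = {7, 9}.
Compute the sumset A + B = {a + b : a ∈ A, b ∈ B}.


A + B = {a + b : a ∈ A, b ∈ B}.
Enumerate all |A|·|B| = 3·2 = 6 pairs (a, b) and collect distinct sums.
a = 3: 3+7=10, 3+9=12
a = 6: 6+7=13, 6+9=15
a = 12: 12+7=19, 12+9=21
Collecting distinct sums: A + B = {10, 12, 13, 15, 19, 21}
|A + B| = 6

A + B = {10, 12, 13, 15, 19, 21}


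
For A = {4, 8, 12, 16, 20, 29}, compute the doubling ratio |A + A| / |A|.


|A| = 6.
Compute A + A by enumerating all 36 pairs.
A + A = {8, 12, 16, 20, 24, 28, 32, 33, 36, 37, 40, 41, 45, 49, 58}, so |A + A| = 15.
K = |A + A| / |A| = 15/6 = 5/2 ≈ 2.5000.
Reference: AP of size 6 gives K = 11/6 ≈ 1.8333; a fully generic set of size 6 gives K ≈ 3.5000.

|A| = 6, |A + A| = 15, K = 15/6 = 5/2.


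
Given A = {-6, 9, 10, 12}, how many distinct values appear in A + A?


A + A = {a + a' : a, a' ∈ A}; |A| = 4.
General bounds: 2|A| - 1 ≤ |A + A| ≤ |A|(|A|+1)/2, i.e. 7 ≤ |A + A| ≤ 10.
Lower bound 2|A|-1 is attained iff A is an arithmetic progression.
Enumerate sums a + a' for a ≤ a' (symmetric, so this suffices):
a = -6: -6+-6=-12, -6+9=3, -6+10=4, -6+12=6
a = 9: 9+9=18, 9+10=19, 9+12=21
a = 10: 10+10=20, 10+12=22
a = 12: 12+12=24
Distinct sums: {-12, 3, 4, 6, 18, 19, 20, 21, 22, 24}
|A + A| = 10

|A + A| = 10


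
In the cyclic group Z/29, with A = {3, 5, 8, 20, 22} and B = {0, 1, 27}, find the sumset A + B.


Work in Z/29Z: reduce every sum a + b modulo 29.
Enumerate all 15 pairs:
a = 3: 3+0=3, 3+1=4, 3+27=1
a = 5: 5+0=5, 5+1=6, 5+27=3
a = 8: 8+0=8, 8+1=9, 8+27=6
a = 20: 20+0=20, 20+1=21, 20+27=18
a = 22: 22+0=22, 22+1=23, 22+27=20
Distinct residues collected: {1, 3, 4, 5, 6, 8, 9, 18, 20, 21, 22, 23}
|A + B| = 12 (out of 29 total residues).

A + B = {1, 3, 4, 5, 6, 8, 9, 18, 20, 21, 22, 23}


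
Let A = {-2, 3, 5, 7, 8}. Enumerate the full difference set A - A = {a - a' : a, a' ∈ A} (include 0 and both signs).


A - A = {a - a' : a, a' ∈ A}.
Compute a - a' for each ordered pair (a, a'):
a = -2: -2--2=0, -2-3=-5, -2-5=-7, -2-7=-9, -2-8=-10
a = 3: 3--2=5, 3-3=0, 3-5=-2, 3-7=-4, 3-8=-5
a = 5: 5--2=7, 5-3=2, 5-5=0, 5-7=-2, 5-8=-3
a = 7: 7--2=9, 7-3=4, 7-5=2, 7-7=0, 7-8=-1
a = 8: 8--2=10, 8-3=5, 8-5=3, 8-7=1, 8-8=0
Collecting distinct values (and noting 0 appears from a-a):
A - A = {-10, -9, -7, -5, -4, -3, -2, -1, 0, 1, 2, 3, 4, 5, 7, 9, 10}
|A - A| = 17

A - A = {-10, -9, -7, -5, -4, -3, -2, -1, 0, 1, 2, 3, 4, 5, 7, 9, 10}


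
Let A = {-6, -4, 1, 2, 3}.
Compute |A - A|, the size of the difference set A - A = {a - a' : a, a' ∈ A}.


A - A = {a - a' : a, a' ∈ A}; |A| = 5.
Bounds: 2|A|-1 ≤ |A - A| ≤ |A|² - |A| + 1, i.e. 9 ≤ |A - A| ≤ 21.
Note: 0 ∈ A - A always (from a - a). The set is symmetric: if d ∈ A - A then -d ∈ A - A.
Enumerate nonzero differences d = a - a' with a > a' (then include -d):
Positive differences: {1, 2, 5, 6, 7, 8, 9}
Full difference set: {0} ∪ (positive diffs) ∪ (negative diffs).
|A - A| = 1 + 2·7 = 15 (matches direct enumeration: 15).

|A - A| = 15


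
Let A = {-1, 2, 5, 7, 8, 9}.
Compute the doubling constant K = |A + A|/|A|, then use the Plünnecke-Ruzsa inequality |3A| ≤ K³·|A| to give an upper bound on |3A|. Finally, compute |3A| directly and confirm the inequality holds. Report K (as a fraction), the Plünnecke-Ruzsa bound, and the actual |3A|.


|A| = 6.
Step 1: Compute A + A by enumerating all 36 pairs.
A + A = {-2, 1, 4, 6, 7, 8, 9, 10, 11, 12, 13, 14, 15, 16, 17, 18}, so |A + A| = 16.
Step 2: Doubling constant K = |A + A|/|A| = 16/6 = 16/6 ≈ 2.6667.
Step 3: Plünnecke-Ruzsa gives |3A| ≤ K³·|A| = (2.6667)³ · 6 ≈ 113.7778.
Step 4: Compute 3A = A + A + A directly by enumerating all triples (a,b,c) ∈ A³; |3A| = 26.
Step 5: Check 26 ≤ 113.7778? Yes ✓.

K = 16/6, Plünnecke-Ruzsa bound K³|A| ≈ 113.7778, |3A| = 26, inequality holds.


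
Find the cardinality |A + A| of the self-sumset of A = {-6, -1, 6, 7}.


A + A = {a + a' : a, a' ∈ A}; |A| = 4.
General bounds: 2|A| - 1 ≤ |A + A| ≤ |A|(|A|+1)/2, i.e. 7 ≤ |A + A| ≤ 10.
Lower bound 2|A|-1 is attained iff A is an arithmetic progression.
Enumerate sums a + a' for a ≤ a' (symmetric, so this suffices):
a = -6: -6+-6=-12, -6+-1=-7, -6+6=0, -6+7=1
a = -1: -1+-1=-2, -1+6=5, -1+7=6
a = 6: 6+6=12, 6+7=13
a = 7: 7+7=14
Distinct sums: {-12, -7, -2, 0, 1, 5, 6, 12, 13, 14}
|A + A| = 10

|A + A| = 10


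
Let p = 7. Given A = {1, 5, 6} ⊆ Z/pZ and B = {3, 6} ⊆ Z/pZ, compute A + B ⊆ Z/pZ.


Work in Z/7Z: reduce every sum a + b modulo 7.
Enumerate all 6 pairs:
a = 1: 1+3=4, 1+6=0
a = 5: 5+3=1, 5+6=4
a = 6: 6+3=2, 6+6=5
Distinct residues collected: {0, 1, 2, 4, 5}
|A + B| = 5 (out of 7 total residues).

A + B = {0, 1, 2, 4, 5}


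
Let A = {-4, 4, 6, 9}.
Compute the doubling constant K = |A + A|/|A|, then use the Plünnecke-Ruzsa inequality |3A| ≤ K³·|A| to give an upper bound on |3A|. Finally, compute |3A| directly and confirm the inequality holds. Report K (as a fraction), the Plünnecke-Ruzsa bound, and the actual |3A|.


|A| = 4.
Step 1: Compute A + A by enumerating all 16 pairs.
A + A = {-8, 0, 2, 5, 8, 10, 12, 13, 15, 18}, so |A + A| = 10.
Step 2: Doubling constant K = |A + A|/|A| = 10/4 = 10/4 ≈ 2.5000.
Step 3: Plünnecke-Ruzsa gives |3A| ≤ K³·|A| = (2.5000)³ · 4 ≈ 62.5000.
Step 4: Compute 3A = A + A + A directly by enumerating all triples (a,b,c) ∈ A³; |3A| = 19.
Step 5: Check 19 ≤ 62.5000? Yes ✓.

K = 10/4, Plünnecke-Ruzsa bound K³|A| ≈ 62.5000, |3A| = 19, inequality holds.


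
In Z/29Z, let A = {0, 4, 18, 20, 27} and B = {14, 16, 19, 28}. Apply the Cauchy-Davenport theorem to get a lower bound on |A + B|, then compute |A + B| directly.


Cauchy-Davenport: |A + B| ≥ min(p, |A| + |B| - 1) for A, B nonempty in Z/pZ.
|A| = 5, |B| = 4, p = 29.
CD lower bound = min(29, 5 + 4 - 1) = min(29, 8) = 8.
Compute A + B mod 29 directly:
a = 0: 0+14=14, 0+16=16, 0+19=19, 0+28=28
a = 4: 4+14=18, 4+16=20, 4+19=23, 4+28=3
a = 18: 18+14=3, 18+16=5, 18+19=8, 18+28=17
a = 20: 20+14=5, 20+16=7, 20+19=10, 20+28=19
a = 27: 27+14=12, 27+16=14, 27+19=17, 27+28=26
A + B = {3, 5, 7, 8, 10, 12, 14, 16, 17, 18, 19, 20, 23, 26, 28}, so |A + B| = 15.
Verify: 15 ≥ 8? Yes ✓.

CD lower bound = 8, actual |A + B| = 15.


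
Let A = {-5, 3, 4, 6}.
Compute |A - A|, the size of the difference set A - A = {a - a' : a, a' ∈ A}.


A - A = {a - a' : a, a' ∈ A}; |A| = 4.
Bounds: 2|A|-1 ≤ |A - A| ≤ |A|² - |A| + 1, i.e. 7 ≤ |A - A| ≤ 13.
Note: 0 ∈ A - A always (from a - a). The set is symmetric: if d ∈ A - A then -d ∈ A - A.
Enumerate nonzero differences d = a - a' with a > a' (then include -d):
Positive differences: {1, 2, 3, 8, 9, 11}
Full difference set: {0} ∪ (positive diffs) ∪ (negative diffs).
|A - A| = 1 + 2·6 = 13 (matches direct enumeration: 13).

|A - A| = 13


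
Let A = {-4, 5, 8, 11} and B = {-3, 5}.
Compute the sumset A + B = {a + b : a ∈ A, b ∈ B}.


A + B = {a + b : a ∈ A, b ∈ B}.
Enumerate all |A|·|B| = 4·2 = 8 pairs (a, b) and collect distinct sums.
a = -4: -4+-3=-7, -4+5=1
a = 5: 5+-3=2, 5+5=10
a = 8: 8+-3=5, 8+5=13
a = 11: 11+-3=8, 11+5=16
Collecting distinct sums: A + B = {-7, 1, 2, 5, 8, 10, 13, 16}
|A + B| = 8

A + B = {-7, 1, 2, 5, 8, 10, 13, 16}


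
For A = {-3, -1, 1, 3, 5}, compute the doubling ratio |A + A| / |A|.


|A| = 5.
Compute A + A by enumerating all 25 pairs.
A + A = {-6, -4, -2, 0, 2, 4, 6, 8, 10}, so |A + A| = 9.
K = |A + A| / |A| = 9/5 (already in lowest terms) ≈ 1.8000.
Reference: AP of size 5 gives K = 9/5 ≈ 1.8000; a fully generic set of size 5 gives K ≈ 3.0000.

|A| = 5, |A + A| = 9, K = 9/5.


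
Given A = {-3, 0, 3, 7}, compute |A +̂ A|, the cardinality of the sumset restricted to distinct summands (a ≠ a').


Restricted sumset: A +̂ A = {a + a' : a ∈ A, a' ∈ A, a ≠ a'}.
Equivalently, take A + A and drop any sum 2a that is achievable ONLY as a + a for a ∈ A (i.e. sums representable only with equal summands).
Enumerate pairs (a, a') with a < a' (symmetric, so each unordered pair gives one sum; this covers all a ≠ a'):
  -3 + 0 = -3
  -3 + 3 = 0
  -3 + 7 = 4
  0 + 3 = 3
  0 + 7 = 7
  3 + 7 = 10
Collected distinct sums: {-3, 0, 3, 4, 7, 10}
|A +̂ A| = 6
(Reference bound: |A +̂ A| ≥ 2|A| - 3 for |A| ≥ 2, with |A| = 4 giving ≥ 5.)

|A +̂ A| = 6


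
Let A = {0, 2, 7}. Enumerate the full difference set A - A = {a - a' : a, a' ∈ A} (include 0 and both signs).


A - A = {a - a' : a, a' ∈ A}.
Compute a - a' for each ordered pair (a, a'):
a = 0: 0-0=0, 0-2=-2, 0-7=-7
a = 2: 2-0=2, 2-2=0, 2-7=-5
a = 7: 7-0=7, 7-2=5, 7-7=0
Collecting distinct values (and noting 0 appears from a-a):
A - A = {-7, -5, -2, 0, 2, 5, 7}
|A - A| = 7

A - A = {-7, -5, -2, 0, 2, 5, 7}


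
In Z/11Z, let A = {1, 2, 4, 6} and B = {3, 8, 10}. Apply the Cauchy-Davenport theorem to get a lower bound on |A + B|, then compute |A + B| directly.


Cauchy-Davenport: |A + B| ≥ min(p, |A| + |B| - 1) for A, B nonempty in Z/pZ.
|A| = 4, |B| = 3, p = 11.
CD lower bound = min(11, 4 + 3 - 1) = min(11, 6) = 6.
Compute A + B mod 11 directly:
a = 1: 1+3=4, 1+8=9, 1+10=0
a = 2: 2+3=5, 2+8=10, 2+10=1
a = 4: 4+3=7, 4+8=1, 4+10=3
a = 6: 6+3=9, 6+8=3, 6+10=5
A + B = {0, 1, 3, 4, 5, 7, 9, 10}, so |A + B| = 8.
Verify: 8 ≥ 6? Yes ✓.

CD lower bound = 6, actual |A + B| = 8.


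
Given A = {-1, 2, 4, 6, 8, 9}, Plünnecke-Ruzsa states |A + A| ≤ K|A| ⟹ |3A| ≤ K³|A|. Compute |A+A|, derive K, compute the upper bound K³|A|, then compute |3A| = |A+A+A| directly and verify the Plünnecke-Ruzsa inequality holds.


|A| = 6.
Step 1: Compute A + A by enumerating all 36 pairs.
A + A = {-2, 1, 3, 4, 5, 6, 7, 8, 10, 11, 12, 13, 14, 15, 16, 17, 18}, so |A + A| = 17.
Step 2: Doubling constant K = |A + A|/|A| = 17/6 = 17/6 ≈ 2.8333.
Step 3: Plünnecke-Ruzsa gives |3A| ≤ K³·|A| = (2.8333)³ · 6 ≈ 136.4722.
Step 4: Compute 3A = A + A + A directly by enumerating all triples (a,b,c) ∈ A³; |3A| = 28.
Step 5: Check 28 ≤ 136.4722? Yes ✓.

K = 17/6, Plünnecke-Ruzsa bound K³|A| ≈ 136.4722, |3A| = 28, inequality holds.


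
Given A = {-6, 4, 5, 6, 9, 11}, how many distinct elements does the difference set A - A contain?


A - A = {a - a' : a, a' ∈ A}; |A| = 6.
Bounds: 2|A|-1 ≤ |A - A| ≤ |A|² - |A| + 1, i.e. 11 ≤ |A - A| ≤ 31.
Note: 0 ∈ A - A always (from a - a). The set is symmetric: if d ∈ A - A then -d ∈ A - A.
Enumerate nonzero differences d = a - a' with a > a' (then include -d):
Positive differences: {1, 2, 3, 4, 5, 6, 7, 10, 11, 12, 15, 17}
Full difference set: {0} ∪ (positive diffs) ∪ (negative diffs).
|A - A| = 1 + 2·12 = 25 (matches direct enumeration: 25).

|A - A| = 25


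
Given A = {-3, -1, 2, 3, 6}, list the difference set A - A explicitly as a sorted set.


A - A = {a - a' : a, a' ∈ A}.
Compute a - a' for each ordered pair (a, a'):
a = -3: -3--3=0, -3--1=-2, -3-2=-5, -3-3=-6, -3-6=-9
a = -1: -1--3=2, -1--1=0, -1-2=-3, -1-3=-4, -1-6=-7
a = 2: 2--3=5, 2--1=3, 2-2=0, 2-3=-1, 2-6=-4
a = 3: 3--3=6, 3--1=4, 3-2=1, 3-3=0, 3-6=-3
a = 6: 6--3=9, 6--1=7, 6-2=4, 6-3=3, 6-6=0
Collecting distinct values (and noting 0 appears from a-a):
A - A = {-9, -7, -6, -5, -4, -3, -2, -1, 0, 1, 2, 3, 4, 5, 6, 7, 9}
|A - A| = 17

A - A = {-9, -7, -6, -5, -4, -3, -2, -1, 0, 1, 2, 3, 4, 5, 6, 7, 9}


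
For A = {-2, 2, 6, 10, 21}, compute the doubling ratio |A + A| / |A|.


|A| = 5.
Compute A + A by enumerating all 25 pairs.
A + A = {-4, 0, 4, 8, 12, 16, 19, 20, 23, 27, 31, 42}, so |A + A| = 12.
K = |A + A| / |A| = 12/5 (already in lowest terms) ≈ 2.4000.
Reference: AP of size 5 gives K = 9/5 ≈ 1.8000; a fully generic set of size 5 gives K ≈ 3.0000.

|A| = 5, |A + A| = 12, K = 12/5.


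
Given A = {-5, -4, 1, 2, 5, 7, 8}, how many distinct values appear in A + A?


A + A = {a + a' : a, a' ∈ A}; |A| = 7.
General bounds: 2|A| - 1 ≤ |A + A| ≤ |A|(|A|+1)/2, i.e. 13 ≤ |A + A| ≤ 28.
Lower bound 2|A|-1 is attained iff A is an arithmetic progression.
Enumerate sums a + a' for a ≤ a' (symmetric, so this suffices):
a = -5: -5+-5=-10, -5+-4=-9, -5+1=-4, -5+2=-3, -5+5=0, -5+7=2, -5+8=3
a = -4: -4+-4=-8, -4+1=-3, -4+2=-2, -4+5=1, -4+7=3, -4+8=4
a = 1: 1+1=2, 1+2=3, 1+5=6, 1+7=8, 1+8=9
a = 2: 2+2=4, 2+5=7, 2+7=9, 2+8=10
a = 5: 5+5=10, 5+7=12, 5+8=13
a = 7: 7+7=14, 7+8=15
a = 8: 8+8=16
Distinct sums: {-10, -9, -8, -4, -3, -2, 0, 1, 2, 3, 4, 6, 7, 8, 9, 10, 12, 13, 14, 15, 16}
|A + A| = 21

|A + A| = 21


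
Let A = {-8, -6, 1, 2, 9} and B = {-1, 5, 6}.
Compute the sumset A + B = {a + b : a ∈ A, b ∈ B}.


A + B = {a + b : a ∈ A, b ∈ B}.
Enumerate all |A|·|B| = 5·3 = 15 pairs (a, b) and collect distinct sums.
a = -8: -8+-1=-9, -8+5=-3, -8+6=-2
a = -6: -6+-1=-7, -6+5=-1, -6+6=0
a = 1: 1+-1=0, 1+5=6, 1+6=7
a = 2: 2+-1=1, 2+5=7, 2+6=8
a = 9: 9+-1=8, 9+5=14, 9+6=15
Collecting distinct sums: A + B = {-9, -7, -3, -2, -1, 0, 1, 6, 7, 8, 14, 15}
|A + B| = 12

A + B = {-9, -7, -3, -2, -1, 0, 1, 6, 7, 8, 14, 15}


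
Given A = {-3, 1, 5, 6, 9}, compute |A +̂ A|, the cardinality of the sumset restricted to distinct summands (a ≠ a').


Restricted sumset: A +̂ A = {a + a' : a ∈ A, a' ∈ A, a ≠ a'}.
Equivalently, take A + A and drop any sum 2a that is achievable ONLY as a + a for a ∈ A (i.e. sums representable only with equal summands).
Enumerate pairs (a, a') with a < a' (symmetric, so each unordered pair gives one sum; this covers all a ≠ a'):
  -3 + 1 = -2
  -3 + 5 = 2
  -3 + 6 = 3
  -3 + 9 = 6
  1 + 5 = 6
  1 + 6 = 7
  1 + 9 = 10
  5 + 6 = 11
  5 + 9 = 14
  6 + 9 = 15
Collected distinct sums: {-2, 2, 3, 6, 7, 10, 11, 14, 15}
|A +̂ A| = 9
(Reference bound: |A +̂ A| ≥ 2|A| - 3 for |A| ≥ 2, with |A| = 5 giving ≥ 7.)

|A +̂ A| = 9


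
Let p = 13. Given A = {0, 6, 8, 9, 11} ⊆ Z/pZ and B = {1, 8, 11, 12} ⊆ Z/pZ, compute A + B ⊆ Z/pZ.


Work in Z/13Z: reduce every sum a + b modulo 13.
Enumerate all 20 pairs:
a = 0: 0+1=1, 0+8=8, 0+11=11, 0+12=12
a = 6: 6+1=7, 6+8=1, 6+11=4, 6+12=5
a = 8: 8+1=9, 8+8=3, 8+11=6, 8+12=7
a = 9: 9+1=10, 9+8=4, 9+11=7, 9+12=8
a = 11: 11+1=12, 11+8=6, 11+11=9, 11+12=10
Distinct residues collected: {1, 3, 4, 5, 6, 7, 8, 9, 10, 11, 12}
|A + B| = 11 (out of 13 total residues).

A + B = {1, 3, 4, 5, 6, 7, 8, 9, 10, 11, 12}


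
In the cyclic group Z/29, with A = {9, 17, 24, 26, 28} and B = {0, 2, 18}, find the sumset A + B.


Work in Z/29Z: reduce every sum a + b modulo 29.
Enumerate all 15 pairs:
a = 9: 9+0=9, 9+2=11, 9+18=27
a = 17: 17+0=17, 17+2=19, 17+18=6
a = 24: 24+0=24, 24+2=26, 24+18=13
a = 26: 26+0=26, 26+2=28, 26+18=15
a = 28: 28+0=28, 28+2=1, 28+18=17
Distinct residues collected: {1, 6, 9, 11, 13, 15, 17, 19, 24, 26, 27, 28}
|A + B| = 12 (out of 29 total residues).

A + B = {1, 6, 9, 11, 13, 15, 17, 19, 24, 26, 27, 28}


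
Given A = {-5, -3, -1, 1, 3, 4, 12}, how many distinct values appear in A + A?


A + A = {a + a' : a, a' ∈ A}; |A| = 7.
General bounds: 2|A| - 1 ≤ |A + A| ≤ |A|(|A|+1)/2, i.e. 13 ≤ |A + A| ≤ 28.
Lower bound 2|A|-1 is attained iff A is an arithmetic progression.
Enumerate sums a + a' for a ≤ a' (symmetric, so this suffices):
a = -5: -5+-5=-10, -5+-3=-8, -5+-1=-6, -5+1=-4, -5+3=-2, -5+4=-1, -5+12=7
a = -3: -3+-3=-6, -3+-1=-4, -3+1=-2, -3+3=0, -3+4=1, -3+12=9
a = -1: -1+-1=-2, -1+1=0, -1+3=2, -1+4=3, -1+12=11
a = 1: 1+1=2, 1+3=4, 1+4=5, 1+12=13
a = 3: 3+3=6, 3+4=7, 3+12=15
a = 4: 4+4=8, 4+12=16
a = 12: 12+12=24
Distinct sums: {-10, -8, -6, -4, -2, -1, 0, 1, 2, 3, 4, 5, 6, 7, 8, 9, 11, 13, 15, 16, 24}
|A + A| = 21

|A + A| = 21
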